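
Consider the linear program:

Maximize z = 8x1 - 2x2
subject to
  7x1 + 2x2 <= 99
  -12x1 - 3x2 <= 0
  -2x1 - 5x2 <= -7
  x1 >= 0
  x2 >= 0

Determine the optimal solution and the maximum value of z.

x1 = 99/7, x2 = 0, maximum z = 792/7

The binding constraints are 7x1 + 2x2 = 99 and x2 = 0.
Solving simultaneously gives x1 = 99/7, x2 = 0.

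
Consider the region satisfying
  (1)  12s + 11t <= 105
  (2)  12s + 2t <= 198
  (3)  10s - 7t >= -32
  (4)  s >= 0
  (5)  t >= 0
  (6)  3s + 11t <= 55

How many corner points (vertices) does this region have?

The feasible vertices (each the meet of two boundaries and inside every other half-plane) are:
  (35/4, 0)
  (50/9, 115/33)
  (0, 32/7)
  (33/131, 646/131)
  (0, 0)

5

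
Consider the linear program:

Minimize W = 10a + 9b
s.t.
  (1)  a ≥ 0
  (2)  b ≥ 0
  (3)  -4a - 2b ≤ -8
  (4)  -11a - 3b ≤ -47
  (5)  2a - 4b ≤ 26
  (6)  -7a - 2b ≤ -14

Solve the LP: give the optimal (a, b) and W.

Feasible corners and W = 10a + 9b:
  (0, 47/3) → W = 141
  (47/11, 0) → W = 470/11
  (13, 0) → W = 130
The feasible region is unbounded (it extends along (0, 1), (2, 1)), but W strictly increases along every unbounded feasible direction, so there is no improving ray and the minimum is attained at a vertex.

The binding constraints are b = 0 and -11a - 3b = -47.
Solving simultaneously gives a = 47/11, b = 0.

a = 47/11, b = 0, minimum W = 470/11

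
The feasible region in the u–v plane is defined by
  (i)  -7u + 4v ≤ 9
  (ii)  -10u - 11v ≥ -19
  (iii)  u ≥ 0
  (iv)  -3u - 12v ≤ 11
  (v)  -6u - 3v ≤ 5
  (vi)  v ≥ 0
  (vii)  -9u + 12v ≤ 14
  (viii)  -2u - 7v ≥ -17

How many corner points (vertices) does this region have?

Intersecting each pair of boundary lines and keeping only the points that satisfy every inequality leaves:
  (19/10, 0)
  (74/219, 311/219)
  (0, 0)
  (0, 7/6)

4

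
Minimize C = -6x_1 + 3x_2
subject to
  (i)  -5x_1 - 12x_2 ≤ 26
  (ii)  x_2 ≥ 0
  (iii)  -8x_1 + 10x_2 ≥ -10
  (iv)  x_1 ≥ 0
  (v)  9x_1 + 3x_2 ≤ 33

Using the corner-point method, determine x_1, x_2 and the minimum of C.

x_1 = 60/19, x_2 = 29/19, minimum C = -273/19

Corner points and C = -6x_1 + 3x_2:
  (5/4, 0) → C = -15/2
  (0, 0) → C = 0
  (60/19, 29/19) → C = -273/19
  (0, 11) → C = 33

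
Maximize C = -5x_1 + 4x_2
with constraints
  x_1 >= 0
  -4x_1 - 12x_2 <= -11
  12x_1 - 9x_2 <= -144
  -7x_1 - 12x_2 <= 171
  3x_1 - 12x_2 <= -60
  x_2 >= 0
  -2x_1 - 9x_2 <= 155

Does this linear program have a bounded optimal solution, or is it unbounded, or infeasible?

unbounded

From the feasible point (0, 16), moving in the direction (0, 1) keeps every constraint satisfied while C increases without bound.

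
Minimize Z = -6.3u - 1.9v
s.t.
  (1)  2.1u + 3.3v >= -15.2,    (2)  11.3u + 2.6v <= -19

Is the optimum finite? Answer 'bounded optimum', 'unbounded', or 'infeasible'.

From the feasible point (-2318/3183, -13186/3183), moving in the direction (-2.6, 11.3) keeps every constraint satisfied while Z decreases without bound.

unbounded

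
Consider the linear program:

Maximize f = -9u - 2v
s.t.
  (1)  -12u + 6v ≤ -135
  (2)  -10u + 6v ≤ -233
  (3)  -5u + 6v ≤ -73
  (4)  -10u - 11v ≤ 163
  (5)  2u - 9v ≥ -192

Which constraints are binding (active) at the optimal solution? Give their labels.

Extreme points and f = -9u - 2v:
  (32, 29/2) → f = -317
  (317/34, -396/17) → f = -1269/34
  (603/11, 1106/33) → f = -18493/33
The feasible region is unbounded (it extends along (11, -10), (9, 2)), but f strictly decreases along every unbounded feasible direction, so there is no improving ray and the maximum is attained at a vertex.

The maximum is at (317/34, -396/17). Substituting into each constraint, equality holds for (2) and (4); the remaining constraints have slack.

(2) and (4)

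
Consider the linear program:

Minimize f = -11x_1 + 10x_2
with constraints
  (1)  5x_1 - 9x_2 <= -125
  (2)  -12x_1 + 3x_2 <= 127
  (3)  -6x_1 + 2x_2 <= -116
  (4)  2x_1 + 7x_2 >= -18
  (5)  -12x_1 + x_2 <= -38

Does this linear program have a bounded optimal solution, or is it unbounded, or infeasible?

unbounded

From the feasible point (647/22, 665/22), moving in the direction (9, 5) keeps every constraint satisfied while f decreases without bound.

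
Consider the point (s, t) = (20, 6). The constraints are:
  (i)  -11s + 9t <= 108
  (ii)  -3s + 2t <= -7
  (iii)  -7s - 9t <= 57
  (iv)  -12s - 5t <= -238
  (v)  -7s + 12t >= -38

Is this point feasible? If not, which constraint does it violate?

not feasible — violates (v)

Constraint (v): -7s + 12t = -68, which is not ≥ -38. All other constraints are satisfied.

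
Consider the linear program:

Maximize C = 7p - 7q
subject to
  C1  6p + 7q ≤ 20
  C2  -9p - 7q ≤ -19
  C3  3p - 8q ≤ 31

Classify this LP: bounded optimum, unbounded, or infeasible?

bounded optimum

Extreme points and C = 7p - 7q:
  (-1/3, 22/7) → C = -73/3
  (377/69, -42/23) → C = 3521/69
  (123/31, -74/31) → C = 1379/31
The feasible region has finitely many vertices and no improving ray; the maximum is 3521/69 at (377/69, -42/23).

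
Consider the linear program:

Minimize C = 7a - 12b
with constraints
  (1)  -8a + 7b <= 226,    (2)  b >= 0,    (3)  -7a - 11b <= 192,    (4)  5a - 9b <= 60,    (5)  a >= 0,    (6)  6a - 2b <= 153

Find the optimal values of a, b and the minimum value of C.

a = 1523/26, b = 1290/13, minimum C = -20299/26

The optimum lies where -8a + 7b = 226 and 6a - 2b = 153.
Solving simultaneously gives a = 1523/26, b = 1290/13.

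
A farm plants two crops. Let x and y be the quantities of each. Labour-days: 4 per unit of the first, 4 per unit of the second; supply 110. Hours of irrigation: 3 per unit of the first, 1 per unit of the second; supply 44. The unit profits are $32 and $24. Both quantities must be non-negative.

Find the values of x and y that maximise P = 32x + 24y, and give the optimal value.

x = 33/4, y = 77/4, maximum P = 726

Vertices and P = 32x + 24y:
  (0, 0) → P = 0
  (0, 55/2) → P = 660
  (44/3, 0) → P = 1408/3
  (33/4, 77/4) → P = 726

The binding constraints are 4x + 4y = 110 and 3x + y = 44.
Solving simultaneously gives x = 33/4, y = 77/4.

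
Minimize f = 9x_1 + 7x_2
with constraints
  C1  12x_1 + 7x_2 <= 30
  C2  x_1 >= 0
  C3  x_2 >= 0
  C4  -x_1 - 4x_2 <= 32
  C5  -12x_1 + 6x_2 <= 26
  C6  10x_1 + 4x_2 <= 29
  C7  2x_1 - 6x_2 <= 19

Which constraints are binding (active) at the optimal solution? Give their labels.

Corner points and f = 9x_1 + 7x_2:
  (0, 30/7) → f = 30
  (5/2, 0) → f = 45/2
  (0, 0) → f = 0

The minimum is at (0, 0). Substituting into each constraint, equality holds for C2 and C3; the remaining constraints have slack.

C2 and C3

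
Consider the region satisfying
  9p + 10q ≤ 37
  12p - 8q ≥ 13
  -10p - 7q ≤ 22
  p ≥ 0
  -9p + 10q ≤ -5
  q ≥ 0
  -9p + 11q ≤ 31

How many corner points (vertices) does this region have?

The feasible vertices (each the meet of two boundaries and inside every other half-plane) are:
  (7/3, 8/5)
  (37/9, 0)
  (15/8, 19/16)
  (13/12, 0)

4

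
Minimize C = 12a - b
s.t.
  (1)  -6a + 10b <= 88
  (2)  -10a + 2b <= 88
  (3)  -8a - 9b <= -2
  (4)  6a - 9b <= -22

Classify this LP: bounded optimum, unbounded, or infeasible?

bounded optimum

Feasible corners and C = 12a - b:
  (-386/67, 358/67) → C = -4990/67
  (286/3, 66) → C = 1078
  (-10/7, 94/63) → C = -1174/63
The feasible region has finitely many vertices and no improving ray; the minimum is -4990/67 at (-386/67, 358/67).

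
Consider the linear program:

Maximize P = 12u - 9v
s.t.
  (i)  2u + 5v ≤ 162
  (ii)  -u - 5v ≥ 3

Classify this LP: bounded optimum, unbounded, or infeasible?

unbounded

From the feasible point (165, -168/5), moving in the direction (5, -2) keeps every constraint satisfied while P increases without bound.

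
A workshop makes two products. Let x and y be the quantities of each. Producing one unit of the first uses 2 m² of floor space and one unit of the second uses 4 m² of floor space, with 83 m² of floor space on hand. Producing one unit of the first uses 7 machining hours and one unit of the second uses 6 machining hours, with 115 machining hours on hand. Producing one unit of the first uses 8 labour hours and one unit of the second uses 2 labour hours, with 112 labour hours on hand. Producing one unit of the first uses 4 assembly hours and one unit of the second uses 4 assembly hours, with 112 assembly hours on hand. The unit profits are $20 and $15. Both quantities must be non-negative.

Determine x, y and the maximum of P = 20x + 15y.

x = 13, y = 4, maximum P = 320

Extreme points and P = 20x + 15y:
  (0, 0) → P = 0
  (0, 115/6) → P = 575/2
  (14, 0) → P = 280
  (13, 4) → P = 320

The optimum lies where 7x + 6y = 115 and 8x + 2y = 112.
Solving simultaneously gives x = 13, y = 4.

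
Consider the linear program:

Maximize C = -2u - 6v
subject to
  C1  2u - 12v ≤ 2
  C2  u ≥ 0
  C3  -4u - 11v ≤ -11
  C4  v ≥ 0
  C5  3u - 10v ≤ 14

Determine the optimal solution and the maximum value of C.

u = 11/5, v = 1/5, maximum C = -28/5

The feasible region is unbounded (it extends along (0, 1), (10, 3)), but C strictly decreases along every unbounded feasible direction, so there is no improving ray and the maximum is attained at a vertex.

The optimum lies where 2u - 12v = 2 and -4u - 11v = -11.
Solving simultaneously gives u = 11/5, v = 1/5.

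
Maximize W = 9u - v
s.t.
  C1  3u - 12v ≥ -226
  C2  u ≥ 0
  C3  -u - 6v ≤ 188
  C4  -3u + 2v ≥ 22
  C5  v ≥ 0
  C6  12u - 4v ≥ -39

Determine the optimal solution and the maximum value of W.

Vertices and W = 9u - v:
  (94/15, 102/5) → W = 36
  (109/33, 865/44) → W = 443/44
  (5/6, 49/4) → W = -19/4

At the optimal vertex, 3u - 12v = -226 and -3u + 2v = 22.
Solving simultaneously gives u = 94/15, v = 102/5.

u = 94/15, v = 102/5, maximum W = 36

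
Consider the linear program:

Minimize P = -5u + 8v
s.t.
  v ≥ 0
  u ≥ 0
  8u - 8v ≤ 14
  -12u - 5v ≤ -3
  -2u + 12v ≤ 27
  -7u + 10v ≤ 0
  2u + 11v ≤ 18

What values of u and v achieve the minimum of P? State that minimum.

u = 7/4, v = 0, minimum P = -35/4

Extreme points and P = -5u + 8v:
  (7/4, 0) → P = -35/4
  (1/4, 0) → P = -5/4
  (149/52, 29/26) → P = -281/52
  (6/31, 21/155) → P = 18/155
  (180/97, 126/97) → P = 108/97

The binding constraints are v = 0 and 8u - 8v = 14.
Solving simultaneously gives u = 7/4, v = 0.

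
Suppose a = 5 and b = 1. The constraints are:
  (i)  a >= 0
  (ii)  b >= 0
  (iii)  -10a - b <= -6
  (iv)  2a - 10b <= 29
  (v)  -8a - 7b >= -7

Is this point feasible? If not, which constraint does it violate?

not feasible — violates (v)

Constraint (v): -8a - 7b = -47, which is not ≥ -7. All other constraints are satisfied.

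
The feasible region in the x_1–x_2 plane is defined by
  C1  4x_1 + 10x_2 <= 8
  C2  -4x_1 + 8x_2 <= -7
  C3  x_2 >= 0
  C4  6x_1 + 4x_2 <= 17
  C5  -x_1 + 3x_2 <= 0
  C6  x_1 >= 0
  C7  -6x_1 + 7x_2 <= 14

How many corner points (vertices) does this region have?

3

Of the 21 pairwise boundary intersections, those satisfying every inequality are:
  (67/36, 1/18)
  (2, 0)
  (7/4, 0)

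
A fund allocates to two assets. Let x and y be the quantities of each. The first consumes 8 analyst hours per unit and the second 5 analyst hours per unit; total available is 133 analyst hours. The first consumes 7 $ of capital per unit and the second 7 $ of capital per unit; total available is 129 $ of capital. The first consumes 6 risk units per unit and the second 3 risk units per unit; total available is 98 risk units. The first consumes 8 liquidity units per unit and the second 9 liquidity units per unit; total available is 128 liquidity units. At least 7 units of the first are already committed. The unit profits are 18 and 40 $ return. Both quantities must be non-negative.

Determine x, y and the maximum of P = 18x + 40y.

x = 7, y = 8, maximum P = 446

Extreme points and P = 18x + 40y:
  (16, 0) → P = 288
  (7, 0) → P = 126
  (7, 8) → P = 446

The optimum lies where 8x + 9y = 128 and x = 7.
Solving simultaneously gives x = 7, y = 8.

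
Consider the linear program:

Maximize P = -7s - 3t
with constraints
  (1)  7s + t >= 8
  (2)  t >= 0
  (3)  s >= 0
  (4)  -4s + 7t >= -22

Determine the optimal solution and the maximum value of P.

Corner points and P = -7s - 3t:
  (8/7, 0) → P = -8
  (0, 8) → P = -24
  (11/2, 0) → P = -77/2
The feasible region is unbounded (it extends along (0, 1), (7, 4)), but P strictly decreases along every unbounded feasible direction, so there is no improving ray and the maximum is attained at a vertex.

The optimum lies where 7s + t = 8 and t = 0.
Solving simultaneously gives s = 8/7, t = 0.

s = 8/7, t = 0, maximum P = -8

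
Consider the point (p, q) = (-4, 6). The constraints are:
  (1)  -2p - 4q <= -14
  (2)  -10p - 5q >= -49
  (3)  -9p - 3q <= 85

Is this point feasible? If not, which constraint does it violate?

feasible

(1): -16 ≤ -14 ✓
(2): 10 ≥ -49 ✓
(3): 18 ≤ 85 ✓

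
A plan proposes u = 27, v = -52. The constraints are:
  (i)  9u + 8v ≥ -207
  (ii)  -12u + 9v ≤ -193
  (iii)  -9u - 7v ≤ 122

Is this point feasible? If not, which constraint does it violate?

feasible

(i): -173 ≥ -207 ✓
(ii): -792 ≤ -193 ✓
(iii): 121 ≤ 122 ✓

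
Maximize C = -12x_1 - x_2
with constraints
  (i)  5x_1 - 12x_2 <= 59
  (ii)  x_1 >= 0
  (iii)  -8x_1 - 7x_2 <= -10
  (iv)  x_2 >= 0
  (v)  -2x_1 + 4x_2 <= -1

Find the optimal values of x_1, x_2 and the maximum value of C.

Extreme points and C = -12x_1 - x_2:
  (59/5, 0) → C = -708/5
  (5/4, 0) → C = -15
  (47/46, 6/23) → C = -288/23
The feasible region is unbounded (it extends along (2, 1), (12, 5)), but C strictly decreases along every unbounded feasible direction, so there is no improving ray and the maximum is attained at a vertex.

The binding constraints are -8x_1 - 7x_2 = -10 and -2x_1 + 4x_2 = -1.
Solving simultaneously gives x_1 = 47/46, x_2 = 6/23.

x_1 = 47/46, x_2 = 6/23, maximum C = -288/23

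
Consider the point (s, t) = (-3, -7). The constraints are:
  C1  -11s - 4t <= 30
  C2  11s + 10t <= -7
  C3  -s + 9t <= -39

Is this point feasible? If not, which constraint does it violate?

not feasible — violates C1

Constraint C1: -11s - 4t = 61, which is not ≤ 30. All other constraints are satisfied.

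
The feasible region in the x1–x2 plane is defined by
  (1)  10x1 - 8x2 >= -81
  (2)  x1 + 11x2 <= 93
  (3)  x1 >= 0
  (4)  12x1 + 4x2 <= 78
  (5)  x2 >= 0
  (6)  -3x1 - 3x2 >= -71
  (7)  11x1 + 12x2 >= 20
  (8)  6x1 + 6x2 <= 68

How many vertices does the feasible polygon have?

6

Of the 27 pairwise boundary intersections, those satisfying every inequality are:
  (0, 93/11)
  (19/6, 49/6)
  (0, 5/3)
  (13/2, 0)
  (49/12, 29/4)
  (20/11, 0)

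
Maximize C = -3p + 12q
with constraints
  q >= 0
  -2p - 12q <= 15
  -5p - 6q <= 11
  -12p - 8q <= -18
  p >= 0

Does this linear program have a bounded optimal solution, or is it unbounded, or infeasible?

unbounded

From the feasible point (3/2, 0), moving in the direction (0, 1) keeps every constraint satisfied while C increases without bound.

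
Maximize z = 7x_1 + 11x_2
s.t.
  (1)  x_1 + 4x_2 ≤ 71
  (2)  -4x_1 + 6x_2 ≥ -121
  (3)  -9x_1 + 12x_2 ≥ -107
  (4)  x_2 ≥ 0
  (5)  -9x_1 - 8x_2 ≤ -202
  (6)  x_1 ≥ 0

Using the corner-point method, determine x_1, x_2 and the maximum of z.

Corner points and z = 7x_1 + 11x_2:
  (80/3, 133/12) → z = 3703/12
  (60/7, 437/28) → z = 6487/28
  (164/9, 19/4) → z = 6473/36

The binding constraints are x_1 + 4x_2 = 71 and -9x_1 + 12x_2 = -107.
Solving simultaneously gives x_1 = 80/3, x_2 = 133/12.

x_1 = 80/3, x_2 = 133/12, maximum z = 3703/12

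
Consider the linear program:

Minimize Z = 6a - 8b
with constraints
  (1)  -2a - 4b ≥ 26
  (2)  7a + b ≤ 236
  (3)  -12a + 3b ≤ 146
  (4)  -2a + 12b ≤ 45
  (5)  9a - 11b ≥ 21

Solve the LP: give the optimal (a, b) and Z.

a = -101/29, b = -138/29, minimum Z = 498/29

Vertices and Z = 6a - 8b:
  (485/13, -327/13) → Z = 5526/13
  (-101/29, -138/29) → Z = 498/29
  (-1669/105, -522/35) → Z = 838/35
The feasible region is unbounded (it extends along (-1, -4), (1, -7)), but Z strictly increases along every unbounded feasible direction, so there is no improving ray and the minimum is attained at a vertex.

The optimum lies where -2a - 4b = 26 and 9a - 11b = 21.
Solving simultaneously gives a = -101/29, b = -138/29.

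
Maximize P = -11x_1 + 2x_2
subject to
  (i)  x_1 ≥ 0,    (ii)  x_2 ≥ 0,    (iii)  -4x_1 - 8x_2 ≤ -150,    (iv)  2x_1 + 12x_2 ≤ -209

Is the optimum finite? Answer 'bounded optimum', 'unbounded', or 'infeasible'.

The boundaries x_1 = 0 and -4x_1 - 8x_2 = -150 meet at (0, 75/4), but that point violates 2x_1 + 12x_2 ≤ -209. Every candidate vertex is excluded by some other constraint, so the feasible region is empty.

infeasible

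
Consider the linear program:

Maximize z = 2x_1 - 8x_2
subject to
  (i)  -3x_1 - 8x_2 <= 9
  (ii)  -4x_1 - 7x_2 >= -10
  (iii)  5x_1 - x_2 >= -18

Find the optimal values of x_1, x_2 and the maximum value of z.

x_1 = 13, x_2 = -6, maximum z = 74

Extreme points and z = 2x_1 - 8x_2:
  (13, -6) → z = 74
  (-153/43, 9/43) → z = -378/43
  (-116/39, 122/39) → z = -1208/39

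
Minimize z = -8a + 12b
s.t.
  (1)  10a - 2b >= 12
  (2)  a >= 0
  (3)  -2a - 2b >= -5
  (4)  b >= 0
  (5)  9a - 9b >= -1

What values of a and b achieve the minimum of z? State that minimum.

Corner points and z = -8a + 12b:
  (17/12, 13/12) → z = 5/3
  (6/5, 0) → z = -48/5
  (5/2, 0) → z = -20

The optimum lies where -2a - 2b = -5 and b = 0.
Solving simultaneously gives a = 5/2, b = 0.

a = 5/2, b = 0, minimum z = -20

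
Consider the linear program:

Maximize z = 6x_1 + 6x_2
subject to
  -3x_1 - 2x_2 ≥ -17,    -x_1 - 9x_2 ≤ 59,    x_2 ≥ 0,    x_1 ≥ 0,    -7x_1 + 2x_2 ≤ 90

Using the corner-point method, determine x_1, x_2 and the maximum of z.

x_1 = 0, x_2 = 17/2, maximum z = 51

Vertices and z = 6x_1 + 6x_2:
  (17/3, 0) → z = 34
  (0, 17/2) → z = 51
  (0, 0) → z = 0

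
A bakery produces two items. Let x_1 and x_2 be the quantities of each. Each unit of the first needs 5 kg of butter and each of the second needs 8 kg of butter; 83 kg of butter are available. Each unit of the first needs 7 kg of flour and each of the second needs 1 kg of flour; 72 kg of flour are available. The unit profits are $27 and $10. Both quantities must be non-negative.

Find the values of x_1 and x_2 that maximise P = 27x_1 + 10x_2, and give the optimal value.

Extreme points and P = 27x_1 + 10x_2:
  (0, 0) → P = 0
  (0, 83/8) → P = 415/4
  (72/7, 0) → P = 1944/7
  (29/3, 13/3) → P = 913/3

x_1 = 29/3, x_2 = 13/3, maximum P = 913/3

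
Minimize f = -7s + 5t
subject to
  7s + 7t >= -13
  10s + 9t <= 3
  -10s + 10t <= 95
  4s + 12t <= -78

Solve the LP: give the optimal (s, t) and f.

s = 138/7, t = -151/7, minimum f = -1721/7

Extreme points and f = -7s + 5t:
  (138/7, -151/7) → f = -1721/7
  (195/28, -247/28) → f = -650/7
  (123/14, -66/7) → f = -1521/14

At the optimal vertex, 7s + 7t = -13 and 10s + 9t = 3.
Solving simultaneously gives s = 138/7, t = -151/7.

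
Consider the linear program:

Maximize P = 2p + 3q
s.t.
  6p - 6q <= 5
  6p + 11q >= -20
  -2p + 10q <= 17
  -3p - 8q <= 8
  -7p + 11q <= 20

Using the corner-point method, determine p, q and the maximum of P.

Feasible corners and P = 2p + 3q:
  (19/6, 7/3) → P = 40/3
  (-4/33, -21/22) → P = -205/66
  (-13/48, 79/48) → P = 211/48
  (-248/89, 4/89) → P = -484/89

The binding constraints are 6p - 6q = 5 and -2p + 10q = 17.
Solving simultaneously gives p = 19/6, q = 7/3.

p = 19/6, q = 7/3, maximum P = 40/3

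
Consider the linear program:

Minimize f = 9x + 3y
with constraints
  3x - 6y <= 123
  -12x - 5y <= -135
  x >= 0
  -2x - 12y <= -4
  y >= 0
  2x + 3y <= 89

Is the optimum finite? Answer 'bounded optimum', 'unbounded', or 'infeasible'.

bounded optimum

Vertices and f = 9x + 3y:
  (41, 0) → f = 369
  (43, 1) → f = 390
  (0, 27) → f = 81
  (45/4, 0) → f = 405/4
  (0, 89/3) → f = 89
The feasible region has finitely many vertices and no improving ray; the minimum is 81 at (0, 27).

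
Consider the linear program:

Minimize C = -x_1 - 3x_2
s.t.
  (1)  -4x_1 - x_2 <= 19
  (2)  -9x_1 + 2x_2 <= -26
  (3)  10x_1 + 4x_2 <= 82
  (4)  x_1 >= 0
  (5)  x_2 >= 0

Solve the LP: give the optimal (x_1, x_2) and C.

Feasible corners and C = -x_1 - 3x_2:
  (67/14, 239/28) → C = -851/28
  (26/9, 0) → C = -26/9
  (41/5, 0) → C = -41/5

At the optimal vertex, -9x_1 + 2x_2 = -26 and 10x_1 + 4x_2 = 82.
Solving simultaneously gives x_1 = 67/14, x_2 = 239/28.

x_1 = 67/14, x_2 = 239/28, minimum C = -851/28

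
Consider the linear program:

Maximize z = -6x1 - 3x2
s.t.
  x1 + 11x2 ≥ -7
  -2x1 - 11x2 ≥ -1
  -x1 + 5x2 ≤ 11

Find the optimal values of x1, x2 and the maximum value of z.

x1 = -39/4, x2 = 1/4, maximum z = 231/4

Corner points and z = -6x1 - 3x2:
  (8, -15/11) → z = -483/11
  (-39/4, 1/4) → z = 231/4
  (-116/21, 23/21) → z = 209/7

The optimum lies where x1 + 11x2 = -7 and -x1 + 5x2 = 11.
Solving simultaneously gives x1 = -39/4, x2 = 1/4.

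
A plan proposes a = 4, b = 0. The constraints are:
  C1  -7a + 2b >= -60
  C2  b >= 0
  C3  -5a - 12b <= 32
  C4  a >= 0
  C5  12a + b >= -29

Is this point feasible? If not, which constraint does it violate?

feasible

C1: -28 ≥ -60 ✓
C2: 0 ≥ 0 ✓
C3: -20 ≤ 32 ✓
C4: 4 ≥ 0 ✓
C5: 48 ≥ -29 ✓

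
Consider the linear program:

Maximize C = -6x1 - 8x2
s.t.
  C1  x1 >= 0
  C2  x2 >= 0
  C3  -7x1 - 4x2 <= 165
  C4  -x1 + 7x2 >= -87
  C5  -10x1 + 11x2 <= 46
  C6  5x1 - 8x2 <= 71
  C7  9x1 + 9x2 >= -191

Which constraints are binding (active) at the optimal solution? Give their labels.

C1 and C2

Corner points and C = -6x1 - 8x2:
  (0, 0) → C = 0
  (0, 46/11) → C = -368/11
  (71/5, 0) → C = -426/5
The feasible region is unbounded (it extends along (11, 10), (8, 5)), but C strictly decreases along every unbounded feasible direction, so there is no improving ray and the maximum is attained at a vertex.

The maximum is at (0, 0). Substituting into each constraint, equality holds for C1 and C2; the remaining constraints have slack.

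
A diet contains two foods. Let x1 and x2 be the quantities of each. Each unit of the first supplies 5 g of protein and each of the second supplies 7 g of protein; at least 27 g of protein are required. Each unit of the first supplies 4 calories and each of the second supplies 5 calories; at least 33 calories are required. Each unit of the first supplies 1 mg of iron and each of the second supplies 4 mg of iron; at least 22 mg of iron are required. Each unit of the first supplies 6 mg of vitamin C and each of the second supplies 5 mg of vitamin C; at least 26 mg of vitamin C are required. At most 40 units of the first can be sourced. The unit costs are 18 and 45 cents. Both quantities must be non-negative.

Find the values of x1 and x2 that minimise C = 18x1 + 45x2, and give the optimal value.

x1 = 2, x2 = 5, minimum C = 261

Extreme points and C = 18x1 + 45x2:
  (0, 33/5) → C = 297
  (22, 0) → C = 396
  (40, 0) → C = 720
  (2, 5) → C = 261
The feasible region is unbounded (it extends along (0, 1)), but C strictly increases along every unbounded feasible direction, so there is no improving ray and the minimum is attained at a vertex.

The binding constraints are 4x1 + 5x2 = 33 and x1 + 4x2 = 22.
Solving simultaneously gives x1 = 2, x2 = 5.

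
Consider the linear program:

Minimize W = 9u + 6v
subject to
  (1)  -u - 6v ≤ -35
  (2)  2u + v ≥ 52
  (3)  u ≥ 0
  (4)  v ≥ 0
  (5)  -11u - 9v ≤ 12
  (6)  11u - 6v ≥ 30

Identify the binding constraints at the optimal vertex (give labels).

Corner points and W = 9u + 6v:
  (277/11, 18/11) → W = 2601/11
  (35, 0) → W = 315
  (342/23, 512/23) → W = 6150/23
The feasible region is unbounded (it extends along (6, 11), (1, 0)), but W strictly increases along every unbounded feasible direction, so there is no improving ray and the minimum is attained at a vertex.

The minimum is at (277/11, 18/11). Substituting into each constraint, equality holds for (1) and (2); the remaining constraints have slack.

(1) and (2)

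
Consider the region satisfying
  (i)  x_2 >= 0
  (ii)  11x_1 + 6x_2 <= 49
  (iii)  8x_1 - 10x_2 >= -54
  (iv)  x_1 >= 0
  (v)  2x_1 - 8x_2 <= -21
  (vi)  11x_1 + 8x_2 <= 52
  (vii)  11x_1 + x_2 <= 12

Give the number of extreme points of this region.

5

The feasible vertices (each the meet of two boundaries and inside every other half-plane) are:
  (0, 27/5)
  (44/87, 505/87)
  (0, 21/8)
  (5/6, 17/6)
  (4/7, 40/7)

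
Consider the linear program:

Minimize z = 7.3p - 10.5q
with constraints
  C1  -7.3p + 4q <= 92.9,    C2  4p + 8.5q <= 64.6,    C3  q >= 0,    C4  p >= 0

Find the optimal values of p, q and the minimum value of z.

p = 0, q = 7.6, minimum z = -79.8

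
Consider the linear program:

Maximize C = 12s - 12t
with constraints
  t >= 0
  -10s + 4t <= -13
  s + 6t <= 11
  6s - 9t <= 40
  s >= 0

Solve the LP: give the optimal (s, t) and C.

s = 113/15, t = 26/45, maximum C = 1252/15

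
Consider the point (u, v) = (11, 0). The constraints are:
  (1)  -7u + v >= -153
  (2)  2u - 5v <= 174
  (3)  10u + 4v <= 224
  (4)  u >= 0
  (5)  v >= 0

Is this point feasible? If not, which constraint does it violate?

feasible

(1): -77 ≥ -153 ✓
(2): 22 ≤ 174 ✓
(3): 110 ≤ 224 ✓
(4): 11 ≥ 0 ✓
(5): 0 ≥ 0 ✓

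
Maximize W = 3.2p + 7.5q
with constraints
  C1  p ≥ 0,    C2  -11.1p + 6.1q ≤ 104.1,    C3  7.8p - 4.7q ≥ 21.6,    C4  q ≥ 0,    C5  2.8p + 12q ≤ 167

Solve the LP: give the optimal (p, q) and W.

p = 835/14, q = 0, maximum W = 1336/7

Feasible corners and W = 3.2p + 7.5q:
  (36/13, 0) → W = 576/65
  (52205/5338, 31053/2669) → W = 632851/5338
  (835/14, 0) → W = 1336/7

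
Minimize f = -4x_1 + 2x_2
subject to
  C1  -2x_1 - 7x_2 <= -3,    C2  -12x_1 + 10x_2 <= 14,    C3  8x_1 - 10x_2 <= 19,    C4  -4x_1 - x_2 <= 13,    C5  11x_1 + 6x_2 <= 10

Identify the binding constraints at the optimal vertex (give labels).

Feasible corners and f = -4x_1 + 2x_2:
  (-17/26, 8/13) → f = 50/13
  (4/5, 1/5) → f = -14/5
  (8/91, 137/91) → f = 242/91

The minimum is at (4/5, 1/5). Substituting into each constraint, equality holds for C1 and C5; the remaining constraints have slack.

C1 and C5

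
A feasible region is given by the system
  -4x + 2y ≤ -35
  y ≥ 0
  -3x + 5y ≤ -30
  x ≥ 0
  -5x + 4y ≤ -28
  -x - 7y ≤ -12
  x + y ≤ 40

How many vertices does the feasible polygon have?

4

The feasible vertices (each the meet of two boundaries and inside every other half-plane) are:
  (12, 0)
  (40, 0)
  (135/13, 3/13)
  (115/4, 45/4)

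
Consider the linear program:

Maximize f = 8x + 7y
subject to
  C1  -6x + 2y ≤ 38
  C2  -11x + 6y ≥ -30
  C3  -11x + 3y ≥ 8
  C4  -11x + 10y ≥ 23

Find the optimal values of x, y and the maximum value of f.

x = 49/2, y = 185/2, maximum f = 1687/2

Vertices and f = 8x + 7y:
  (49/2, 185/2) → f = 1687/2
  (-167/19, -140/19) → f = -2316/19
  (-1/7, 15/7) → f = 97/7

At the optimal vertex, -6x + 2y = 38 and -11x + 3y = 8.
Solving simultaneously gives x = 49/2, y = 185/2.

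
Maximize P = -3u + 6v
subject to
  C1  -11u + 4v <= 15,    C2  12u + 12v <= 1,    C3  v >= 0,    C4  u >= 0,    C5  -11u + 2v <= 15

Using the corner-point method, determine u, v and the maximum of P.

Extreme points and P = -3u + 6v:
  (1/12, 0) → P = -1/4
  (0, 1/12) → P = 1/2
  (0, 0) → P = 0

The binding constraints are 12u + 12v = 1 and u = 0.
Solving simultaneously gives u = 0, v = 1/12.

u = 0, v = 1/12, maximum P = 1/2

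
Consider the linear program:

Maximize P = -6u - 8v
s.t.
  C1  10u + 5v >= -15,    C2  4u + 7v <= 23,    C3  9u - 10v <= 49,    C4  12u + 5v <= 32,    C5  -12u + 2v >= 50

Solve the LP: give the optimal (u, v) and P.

u = -7/2, v = 4, maximum P = -11

The optimum lies where 10u + 5v = -15 and -12u + 2v = 50.
Solving simultaneously gives u = -7/2, v = 4.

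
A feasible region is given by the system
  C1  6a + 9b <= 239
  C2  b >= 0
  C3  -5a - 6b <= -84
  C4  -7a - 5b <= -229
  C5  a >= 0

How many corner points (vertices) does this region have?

The feasible vertices (each the meet of two boundaries and inside every other half-plane) are:
  (239/6, 0)
  (866/33, 299/33)
  (229/7, 0)

3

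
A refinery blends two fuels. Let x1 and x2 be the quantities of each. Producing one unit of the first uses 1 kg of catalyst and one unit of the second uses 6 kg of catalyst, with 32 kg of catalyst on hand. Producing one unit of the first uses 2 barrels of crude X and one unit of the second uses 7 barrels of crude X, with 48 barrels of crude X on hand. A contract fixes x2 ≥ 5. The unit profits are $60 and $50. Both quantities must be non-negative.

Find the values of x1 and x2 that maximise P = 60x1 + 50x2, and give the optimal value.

Vertices and P = 60x1 + 50x2:
  (0, 16/3) → P = 800/3
  (0, 5) → P = 250
  (2, 5) → P = 370

The optimum lies where x1 + 6x2 = 32 and x2 = 5.
Solving simultaneously gives x1 = 2, x2 = 5.

x1 = 2, x2 = 5, maximum P = 370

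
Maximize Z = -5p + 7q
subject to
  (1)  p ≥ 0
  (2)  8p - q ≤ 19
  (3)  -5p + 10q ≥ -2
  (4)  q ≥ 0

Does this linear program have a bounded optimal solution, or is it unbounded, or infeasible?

unbounded

From the feasible point (0, 0), moving in the direction (0, 1) keeps every constraint satisfied while Z increases without bound.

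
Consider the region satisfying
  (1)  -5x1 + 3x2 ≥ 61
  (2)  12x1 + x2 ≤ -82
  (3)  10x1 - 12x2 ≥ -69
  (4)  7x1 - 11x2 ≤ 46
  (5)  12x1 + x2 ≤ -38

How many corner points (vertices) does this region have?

3

The feasible vertices (each the meet of two boundaries and inside every other half-plane) are:
  (-35/2, -53/6)
  (-809/34, -657/34)
  (-1311/26, -943/26)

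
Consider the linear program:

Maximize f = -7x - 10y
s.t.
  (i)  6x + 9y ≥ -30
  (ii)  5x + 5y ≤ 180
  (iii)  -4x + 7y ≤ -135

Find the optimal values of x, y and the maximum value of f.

Feasible corners and f = -7x - 10y:
  (118, -82) → f = -6
  (335/26, -155/13) → f = 755/26
  (387/11, 9/11) → f = -2799/11

At the optimal vertex, 6x + 9y = -30 and -4x + 7y = -135.
Solving simultaneously gives x = 335/26, y = -155/13.

x = 335/26, y = -155/13, maximum f = 755/26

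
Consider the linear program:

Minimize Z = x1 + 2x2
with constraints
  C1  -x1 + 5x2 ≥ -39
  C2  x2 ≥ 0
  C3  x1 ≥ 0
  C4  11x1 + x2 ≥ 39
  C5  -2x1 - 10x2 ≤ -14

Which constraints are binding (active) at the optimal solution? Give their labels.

Vertices and Z = x1 + 2x2:
  (39, 0) → Z = 39
  (7, 0) → Z = 7
  (0, 39) → Z = 78
  (94/27, 19/27) → Z = 44/9
The feasible region is unbounded (it extends along (0, 1), (5, 1)), but Z strictly increases along every unbounded feasible direction, so there is no improving ray and the minimum is attained at a vertex.

The minimum is at (94/27, 19/27). Substituting into each constraint, equality holds for C4 and C5; the remaining constraints have slack.

C4 and C5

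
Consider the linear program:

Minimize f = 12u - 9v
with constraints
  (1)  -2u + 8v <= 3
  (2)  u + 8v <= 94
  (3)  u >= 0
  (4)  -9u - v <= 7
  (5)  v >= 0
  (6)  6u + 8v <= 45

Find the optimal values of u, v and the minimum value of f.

Feasible corners and f = 12u - 9v:
  (0, 3/8) → f = -27/8
  (21/4, 27/16) → f = 765/16
  (0, 0) → f = 0
  (15/2, 0) → f = 90

At the optimal vertex, -2u + 8v = 3 and u = 0.
Solving simultaneously gives u = 0, v = 3/8.

u = 0, v = 3/8, minimum f = -27/8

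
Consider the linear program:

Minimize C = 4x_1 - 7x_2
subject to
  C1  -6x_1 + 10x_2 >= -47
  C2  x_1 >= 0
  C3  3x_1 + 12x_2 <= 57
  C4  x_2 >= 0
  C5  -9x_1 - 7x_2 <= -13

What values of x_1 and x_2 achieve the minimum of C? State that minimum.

Vertices and C = 4x_1 - 7x_2:
  (189/17, 67/34) → C = 1043/34
  (47/6, 0) → C = 94/3
  (0, 19/4) → C = -133/4
  (0, 13/7) → C = -13
  (13/9, 0) → C = 52/9

x_1 = 0, x_2 = 19/4, minimum C = -133/4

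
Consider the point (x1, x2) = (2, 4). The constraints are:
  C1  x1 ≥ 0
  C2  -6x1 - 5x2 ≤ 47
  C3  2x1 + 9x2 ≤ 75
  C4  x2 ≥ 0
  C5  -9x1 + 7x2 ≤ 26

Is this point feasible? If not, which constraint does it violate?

feasible

C1: 2 ≥ 0 ✓
C2: -32 ≤ 47 ✓
C3: 40 ≤ 75 ✓
C4: 4 ≥ 0 ✓
C5: 10 ≤ 26 ✓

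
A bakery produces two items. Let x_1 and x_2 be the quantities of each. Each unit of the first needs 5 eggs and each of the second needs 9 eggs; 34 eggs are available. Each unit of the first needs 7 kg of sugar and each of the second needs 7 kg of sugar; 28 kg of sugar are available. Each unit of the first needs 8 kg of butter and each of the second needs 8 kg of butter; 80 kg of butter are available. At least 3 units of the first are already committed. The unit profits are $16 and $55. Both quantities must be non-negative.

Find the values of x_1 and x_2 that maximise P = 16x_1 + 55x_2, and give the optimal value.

x_1 = 3, x_2 = 1, maximum P = 103

Corner points and P = 16x_1 + 55x_2:
  (4, 0) → P = 64
  (3, 0) → P = 48
  (3, 1) → P = 103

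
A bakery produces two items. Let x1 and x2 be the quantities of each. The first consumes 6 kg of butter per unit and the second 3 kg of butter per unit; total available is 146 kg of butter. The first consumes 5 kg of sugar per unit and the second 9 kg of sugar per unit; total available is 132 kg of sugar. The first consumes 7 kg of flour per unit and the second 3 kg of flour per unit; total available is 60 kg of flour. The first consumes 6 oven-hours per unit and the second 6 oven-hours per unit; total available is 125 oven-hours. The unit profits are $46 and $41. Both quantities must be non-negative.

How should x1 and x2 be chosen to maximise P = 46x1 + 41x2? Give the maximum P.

x1 = 3, x2 = 13, maximum P = 671

Feasible corners and P = 46x1 + 41x2:
  (0, 0) → P = 0
  (0, 44/3) → P = 1804/3
  (60/7, 0) → P = 2760/7
  (3, 13) → P = 671

The optimum lies where 5x1 + 9x2 = 132 and 7x1 + 3x2 = 60.
Solving simultaneously gives x1 = 3, x2 = 13.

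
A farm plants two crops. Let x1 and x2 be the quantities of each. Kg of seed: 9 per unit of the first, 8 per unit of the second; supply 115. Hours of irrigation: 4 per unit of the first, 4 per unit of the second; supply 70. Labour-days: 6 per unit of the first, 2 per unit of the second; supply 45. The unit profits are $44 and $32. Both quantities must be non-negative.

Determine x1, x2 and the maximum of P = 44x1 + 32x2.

x1 = 13/3, x2 = 19/2, maximum P = 1484/3

Vertices and P = 44x1 + 32x2:
  (0, 0) → P = 0
  (0, 115/8) → P = 460
  (15/2, 0) → P = 330
  (13/3, 19/2) → P = 1484/3

The binding constraints are 9x1 + 8x2 = 115 and 6x1 + 2x2 = 45.
Solving simultaneously gives x1 = 13/3, x2 = 19/2.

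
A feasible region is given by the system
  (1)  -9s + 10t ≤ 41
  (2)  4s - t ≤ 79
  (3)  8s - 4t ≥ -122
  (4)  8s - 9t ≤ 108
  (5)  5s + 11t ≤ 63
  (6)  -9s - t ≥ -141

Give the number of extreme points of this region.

4

Intersecting each pair of boundary lines and keeping only the points that satisfy every inequality leaves:
  (-24, -35/2)
  (179/149, 772/149)
  (-153/4, -46)
  (1755/133, -36/133)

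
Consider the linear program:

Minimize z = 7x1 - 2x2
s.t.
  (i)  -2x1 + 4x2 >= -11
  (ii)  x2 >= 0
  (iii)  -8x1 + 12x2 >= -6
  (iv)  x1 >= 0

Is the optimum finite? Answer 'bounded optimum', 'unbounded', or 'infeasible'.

From the feasible point (3/4, 0), moving in the direction (0, 1) keeps every constraint satisfied while z decreases without bound.

unbounded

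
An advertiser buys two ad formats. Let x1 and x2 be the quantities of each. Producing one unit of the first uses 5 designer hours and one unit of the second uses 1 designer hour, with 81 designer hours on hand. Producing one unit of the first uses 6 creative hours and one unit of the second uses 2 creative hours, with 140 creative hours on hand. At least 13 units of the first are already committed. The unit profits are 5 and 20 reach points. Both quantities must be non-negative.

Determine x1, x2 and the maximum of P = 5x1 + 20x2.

Extreme points and P = 5x1 + 20x2:
  (81/5, 0) → P = 81
  (13, 0) → P = 65
  (13, 16) → P = 385

The optimum lies where 5x1 + x2 = 81 and x1 = 13.
Solving simultaneously gives x1 = 13, x2 = 16.

x1 = 13, x2 = 16, maximum P = 385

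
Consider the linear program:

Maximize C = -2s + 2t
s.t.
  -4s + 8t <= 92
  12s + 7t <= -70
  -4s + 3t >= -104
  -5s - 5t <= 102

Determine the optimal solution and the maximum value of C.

s = -319/15, t = 13/15, maximum C = 664/15

Feasible corners and C = -2s + 2t:
  (-301/31, 206/31) → C = 1014/31
  (-319/15, 13/15) → C = 664/15
  (259/32, -191/8) → C = -1023/16
  (214/35, -928/35) → C = -2284/35

The binding constraints are -4s + 8t = 92 and -5s - 5t = 102.
Solving simultaneously gives s = -319/15, t = 13/15.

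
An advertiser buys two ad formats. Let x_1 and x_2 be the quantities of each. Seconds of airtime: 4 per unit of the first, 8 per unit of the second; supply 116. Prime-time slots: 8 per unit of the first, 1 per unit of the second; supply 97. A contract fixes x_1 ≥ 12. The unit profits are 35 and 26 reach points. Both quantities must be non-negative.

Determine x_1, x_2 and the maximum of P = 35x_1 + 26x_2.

x_1 = 12, x_2 = 1, maximum P = 446

Extreme points and P = 35x_1 + 26x_2:
  (97/8, 0) → P = 3395/8
  (12, 0) → P = 420
  (12, 1) → P = 446

The binding constraints are 8x_1 + x_2 = 97 and x_1 = 12.
Solving simultaneously gives x_1 = 12, x_2 = 1.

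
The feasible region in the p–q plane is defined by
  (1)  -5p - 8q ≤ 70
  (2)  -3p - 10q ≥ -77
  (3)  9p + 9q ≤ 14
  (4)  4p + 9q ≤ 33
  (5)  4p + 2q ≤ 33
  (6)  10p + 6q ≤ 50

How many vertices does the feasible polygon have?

Pairwise boundary intersections that survive every other constraint:
  (-658/13, 595/26)
  (82/5, -19)
  (-363/13, 209/13)
  (-19/5, 241/45)
  (61/6, -155/18)

5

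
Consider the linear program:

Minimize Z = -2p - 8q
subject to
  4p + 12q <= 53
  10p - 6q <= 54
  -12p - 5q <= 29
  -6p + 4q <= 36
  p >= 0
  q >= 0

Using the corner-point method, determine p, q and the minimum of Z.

Vertices and Z = -2p - 8q:
  (161/24, 157/72) → Z = -1111/36
  (0, 53/12) → Z = -106/3
  (27/5, 0) → Z = -54/5
  (0, 0) → Z = 0

The binding constraints are 4p + 12q = 53 and p = 0.
Solving simultaneously gives p = 0, q = 53/12.

p = 0, q = 53/12, minimum Z = -106/3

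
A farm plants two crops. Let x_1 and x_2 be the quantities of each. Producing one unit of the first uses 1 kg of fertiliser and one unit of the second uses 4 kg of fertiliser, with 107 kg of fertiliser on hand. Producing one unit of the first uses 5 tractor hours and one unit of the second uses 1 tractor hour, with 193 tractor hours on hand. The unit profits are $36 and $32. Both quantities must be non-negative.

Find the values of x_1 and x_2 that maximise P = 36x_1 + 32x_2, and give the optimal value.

Corner points and P = 36x_1 + 32x_2:
  (0, 0) → P = 0
  (0, 107/4) → P = 856
  (193/5, 0) → P = 6948/5
  (35, 18) → P = 1836

x_1 = 35, x_2 = 18, maximum P = 1836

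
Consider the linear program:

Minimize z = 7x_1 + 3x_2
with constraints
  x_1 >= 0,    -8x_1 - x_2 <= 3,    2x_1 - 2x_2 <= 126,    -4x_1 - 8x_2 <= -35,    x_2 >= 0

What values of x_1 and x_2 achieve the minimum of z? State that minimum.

Vertices and z = 7x_1 + 3x_2:
  (0, 35/8) → z = 105/8
  (63, 0) → z = 441
  (35/4, 0) → z = 245/4
The feasible region is unbounded (it extends along (0, 1), (1, 1)), but z strictly increases along every unbounded feasible direction, so there is no improving ray and the minimum is attained at a vertex.

x_1 = 0, x_2 = 35/8, minimum z = 105/8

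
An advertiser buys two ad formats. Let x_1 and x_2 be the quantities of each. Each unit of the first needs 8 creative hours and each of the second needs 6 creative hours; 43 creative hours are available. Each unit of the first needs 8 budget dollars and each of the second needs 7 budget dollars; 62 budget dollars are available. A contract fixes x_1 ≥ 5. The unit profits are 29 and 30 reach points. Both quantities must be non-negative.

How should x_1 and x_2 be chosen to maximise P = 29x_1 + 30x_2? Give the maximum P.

x_1 = 5, x_2 = 1/2, maximum P = 160

Extreme points and P = 29x_1 + 30x_2:
  (43/8, 0) → P = 1247/8
  (5, 0) → P = 145
  (5, 1/2) → P = 160

The optimum lies where 8x_1 + 6x_2 = 43 and x_1 = 5.
Solving simultaneously gives x_1 = 5, x_2 = 1/2.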